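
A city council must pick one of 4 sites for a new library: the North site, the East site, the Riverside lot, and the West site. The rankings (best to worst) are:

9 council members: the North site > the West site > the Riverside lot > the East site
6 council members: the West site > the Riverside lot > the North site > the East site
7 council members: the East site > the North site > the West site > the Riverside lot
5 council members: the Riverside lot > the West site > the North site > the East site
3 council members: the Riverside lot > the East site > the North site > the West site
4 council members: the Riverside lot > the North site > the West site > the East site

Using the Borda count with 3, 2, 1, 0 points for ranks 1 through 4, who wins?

the North site: 9·3 + 6·1 + 7·2 + 5·1 + 3·1 + 4·2 = 63
the East site: 9·0 + 6·0 + 7·3 + 5·0 + 3·2 + 4·0 = 27
the Riverside lot: 9·1 + 6·2 + 7·0 + 5·3 + 3·3 + 4·3 = 57
the West site: 9·2 + 6·3 + 7·1 + 5·2 + 3·0 + 4·1 = 57
the North site has the highest Borda score (63).

the North site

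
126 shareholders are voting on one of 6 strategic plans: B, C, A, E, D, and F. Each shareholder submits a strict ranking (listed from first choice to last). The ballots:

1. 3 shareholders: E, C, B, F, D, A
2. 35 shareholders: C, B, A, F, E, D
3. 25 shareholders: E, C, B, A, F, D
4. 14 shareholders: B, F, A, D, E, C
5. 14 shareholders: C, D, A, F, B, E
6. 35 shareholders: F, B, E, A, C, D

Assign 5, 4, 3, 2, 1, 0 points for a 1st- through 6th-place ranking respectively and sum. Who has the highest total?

B

B: 3·3 + 35·4 + 25·3 + 14·5 + 14·1 + 35·4 = 448
C: 3·4 + 35·5 + 25·4 + 14·0 + 14·5 + 35·1 = 392
A: 3·0 + 35·3 + 25·2 + 14·3 + 14·3 + 35·2 = 309
E: 3·5 + 35·1 + 25·5 + 14·1 + 14·0 + 35·3 = 294
D: 3·1 + 35·0 + 25·0 + 14·2 + 14·4 + 35·0 = 87
F: 3·2 + 35·2 + 25·1 + 14·4 + 14·2 + 35·5 = 360
B has the highest Borda score (448).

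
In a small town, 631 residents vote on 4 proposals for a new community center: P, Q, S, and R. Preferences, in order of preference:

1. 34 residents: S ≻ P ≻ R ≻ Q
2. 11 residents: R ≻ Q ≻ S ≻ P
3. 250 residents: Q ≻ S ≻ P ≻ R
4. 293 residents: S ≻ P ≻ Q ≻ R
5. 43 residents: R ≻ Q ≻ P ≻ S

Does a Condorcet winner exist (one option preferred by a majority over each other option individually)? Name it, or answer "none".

S

S vs P: 588–43 for S.
S vs Q: 327–304 for S.
S vs R: 577–54 for S.
S beats every other option head-to-head.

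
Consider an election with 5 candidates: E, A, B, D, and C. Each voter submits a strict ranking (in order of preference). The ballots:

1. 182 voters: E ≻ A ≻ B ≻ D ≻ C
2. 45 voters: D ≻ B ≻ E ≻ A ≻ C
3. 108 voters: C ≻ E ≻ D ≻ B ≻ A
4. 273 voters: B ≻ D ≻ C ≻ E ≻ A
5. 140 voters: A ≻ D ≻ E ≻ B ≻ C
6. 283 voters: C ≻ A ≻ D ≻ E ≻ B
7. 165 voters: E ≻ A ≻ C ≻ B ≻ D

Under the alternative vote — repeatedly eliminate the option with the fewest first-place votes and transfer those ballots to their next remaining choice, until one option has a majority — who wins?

Round 1: E 347, A 140, B 273, D 45, C 391. Eliminate D.
Round 2: E 347, A 140, B 318, C 391. Eliminate A.
Round 3: E 487, B 318, C 391. Eliminate B.
Round 4: E 532, C 664. C has a majority.

C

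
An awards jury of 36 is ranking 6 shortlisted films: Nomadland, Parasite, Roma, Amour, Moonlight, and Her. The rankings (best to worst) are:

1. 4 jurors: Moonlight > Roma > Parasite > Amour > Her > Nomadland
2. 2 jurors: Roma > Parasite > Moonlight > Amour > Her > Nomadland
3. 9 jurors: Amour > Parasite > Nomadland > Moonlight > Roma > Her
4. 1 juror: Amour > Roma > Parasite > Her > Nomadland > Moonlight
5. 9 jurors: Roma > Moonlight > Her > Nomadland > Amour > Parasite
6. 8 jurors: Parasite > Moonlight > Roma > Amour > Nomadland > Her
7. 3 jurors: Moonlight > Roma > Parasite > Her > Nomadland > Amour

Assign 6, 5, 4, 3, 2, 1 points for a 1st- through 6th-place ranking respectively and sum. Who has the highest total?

Moonlight

Nomadland: 4·1 + 2·1 + 9·4 + 1·2 + 9·3 + 8·2 + 3·2 = 93
Parasite: 4·4 + 2·5 + 9·5 + 1·4 + 9·1 + 8·6 + 3·4 = 144
Roma: 4·5 + 2·6 + 9·2 + 1·5 + 9·6 + 8·4 + 3·5 = 156
Amour: 4·3 + 2·3 + 9·6 + 1·6 + 9·2 + 8·3 + 3·1 = 123
Moonlight: 4·6 + 2·4 + 9·3 + 1·1 + 9·5 + 8·5 + 3·6 = 163
Her: 4·2 + 2·2 + 9·1 + 1·3 + 9·4 + 8·1 + 3·3 = 77
Moonlight has the highest Borda score (163).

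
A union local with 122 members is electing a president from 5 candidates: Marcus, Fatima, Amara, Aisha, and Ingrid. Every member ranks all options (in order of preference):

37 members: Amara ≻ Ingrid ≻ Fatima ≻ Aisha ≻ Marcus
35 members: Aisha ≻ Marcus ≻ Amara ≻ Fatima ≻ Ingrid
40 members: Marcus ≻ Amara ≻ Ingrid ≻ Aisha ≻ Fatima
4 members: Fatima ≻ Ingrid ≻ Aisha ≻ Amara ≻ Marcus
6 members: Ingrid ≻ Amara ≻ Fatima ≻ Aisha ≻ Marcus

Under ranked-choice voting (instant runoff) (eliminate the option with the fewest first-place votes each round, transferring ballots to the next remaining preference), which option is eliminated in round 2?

Ingrid

Round 1: Marcus 40, Fatima 4, Amara 37, Aisha 35, Ingrid 6. Eliminate Fatima.
Round 2: Marcus 40, Amara 37, Aisha 35, Ingrid 10. Eliminate Ingrid.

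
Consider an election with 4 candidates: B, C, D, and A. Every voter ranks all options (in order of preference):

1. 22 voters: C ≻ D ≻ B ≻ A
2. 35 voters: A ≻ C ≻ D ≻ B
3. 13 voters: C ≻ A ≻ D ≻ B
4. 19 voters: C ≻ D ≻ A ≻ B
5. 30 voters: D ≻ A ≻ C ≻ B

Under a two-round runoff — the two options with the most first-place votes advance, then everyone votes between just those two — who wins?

A

Round 1 first-place votes: B 0, C 54, D 30, A 35.
C and A advance.
Runoff: C is preferred to A by 54 voters; A by 65.
A wins the runoff.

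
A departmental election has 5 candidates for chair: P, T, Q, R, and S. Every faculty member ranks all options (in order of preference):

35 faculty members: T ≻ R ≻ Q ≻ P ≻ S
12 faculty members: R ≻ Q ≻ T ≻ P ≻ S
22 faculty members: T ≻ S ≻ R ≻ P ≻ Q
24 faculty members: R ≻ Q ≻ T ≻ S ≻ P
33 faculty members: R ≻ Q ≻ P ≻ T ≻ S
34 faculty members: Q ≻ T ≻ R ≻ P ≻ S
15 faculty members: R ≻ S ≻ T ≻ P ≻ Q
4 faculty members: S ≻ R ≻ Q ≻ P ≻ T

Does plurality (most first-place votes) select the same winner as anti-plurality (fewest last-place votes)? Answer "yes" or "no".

Plurality — first-place votes: P 0, T 57, Q 34, R 84, S 4. Winner: R.
Anti-plurality — last-place votes: P 24, T 4, Q 37, R 0, S 114. Winner: R.
The two methods agree.

yes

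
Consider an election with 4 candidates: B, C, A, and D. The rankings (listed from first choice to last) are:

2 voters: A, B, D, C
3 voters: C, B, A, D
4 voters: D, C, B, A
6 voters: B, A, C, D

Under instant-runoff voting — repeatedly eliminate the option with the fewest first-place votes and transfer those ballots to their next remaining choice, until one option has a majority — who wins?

Round 1: B 6, C 3, A 2, D 4. Eliminate A.
Round 2: B 8, C 3, D 4. B has a majority.

B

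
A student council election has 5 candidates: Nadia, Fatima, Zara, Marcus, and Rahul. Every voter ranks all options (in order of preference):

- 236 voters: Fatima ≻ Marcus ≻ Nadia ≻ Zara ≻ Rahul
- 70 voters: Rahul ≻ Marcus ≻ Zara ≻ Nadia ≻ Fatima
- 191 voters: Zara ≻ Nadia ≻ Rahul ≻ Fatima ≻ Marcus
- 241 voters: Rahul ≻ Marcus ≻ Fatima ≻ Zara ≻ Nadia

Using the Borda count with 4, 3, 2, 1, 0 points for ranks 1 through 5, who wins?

Marcus

Nadia: 236·2 + 70·1 + 191·3 + 241·0 = 1115
Fatima: 236·4 + 70·0 + 191·1 + 241·2 = 1617
Zara: 236·1 + 70·2 + 191·4 + 241·1 = 1381
Marcus: 236·3 + 70·3 + 191·0 + 241·3 = 1641
Rahul: 236·0 + 70·4 + 191·2 + 241·4 = 1626
Marcus has the highest Borda score (1641).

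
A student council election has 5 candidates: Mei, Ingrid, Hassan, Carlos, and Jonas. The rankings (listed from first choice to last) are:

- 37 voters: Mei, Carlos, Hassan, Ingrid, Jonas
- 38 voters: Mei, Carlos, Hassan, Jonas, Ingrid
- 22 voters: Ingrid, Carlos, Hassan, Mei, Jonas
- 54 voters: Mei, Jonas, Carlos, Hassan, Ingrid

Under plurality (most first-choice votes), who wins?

Mei

First-place votes: Mei 129, Ingrid 22, Hassan 0, Carlos 0, Jonas 0.
Mei has the most first-place votes.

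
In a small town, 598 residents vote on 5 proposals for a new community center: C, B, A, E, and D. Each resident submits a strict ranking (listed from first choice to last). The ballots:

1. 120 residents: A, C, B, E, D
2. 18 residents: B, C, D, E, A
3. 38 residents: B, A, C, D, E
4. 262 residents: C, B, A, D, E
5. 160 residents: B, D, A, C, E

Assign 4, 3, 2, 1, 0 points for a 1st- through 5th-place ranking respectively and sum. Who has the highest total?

B

C: 120·3 + 18·3 + 38·2 + 262·4 + 160·1 = 1698
B: 120·2 + 18·4 + 38·4 + 262·3 + 160·4 = 1890
A: 120·4 + 18·0 + 38·3 + 262·2 + 160·2 = 1438
E: 120·1 + 18·1 + 38·0 + 262·0 + 160·0 = 138
D: 120·0 + 18·2 + 38·1 + 262·1 + 160·3 = 816
B has the highest Borda score (1890).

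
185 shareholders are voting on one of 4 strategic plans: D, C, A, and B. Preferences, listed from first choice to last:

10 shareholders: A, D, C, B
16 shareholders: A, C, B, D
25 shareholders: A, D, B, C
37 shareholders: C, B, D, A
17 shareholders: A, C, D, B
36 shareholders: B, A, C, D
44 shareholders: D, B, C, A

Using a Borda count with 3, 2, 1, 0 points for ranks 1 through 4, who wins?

D: 10·2 + 16·0 + 25·2 + 37·1 + 17·1 + 36·0 + 44·3 = 256
C: 10·1 + 16·2 + 25·0 + 37·3 + 17·2 + 36·1 + 44·1 = 267
A: 10·3 + 16·3 + 25·3 + 37·0 + 17·3 + 36·2 + 44·0 = 276
B: 10·0 + 16·1 + 25·1 + 37·2 + 17·0 + 36·3 + 44·2 = 311
B has the highest Borda score (311).

B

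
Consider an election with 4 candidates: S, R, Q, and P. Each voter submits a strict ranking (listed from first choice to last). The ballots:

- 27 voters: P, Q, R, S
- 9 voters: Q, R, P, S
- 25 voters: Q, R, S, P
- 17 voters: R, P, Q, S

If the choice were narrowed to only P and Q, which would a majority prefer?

Voters preferring P to Q: 44; preferring Q to P: 34.
P wins the head-to-head.

P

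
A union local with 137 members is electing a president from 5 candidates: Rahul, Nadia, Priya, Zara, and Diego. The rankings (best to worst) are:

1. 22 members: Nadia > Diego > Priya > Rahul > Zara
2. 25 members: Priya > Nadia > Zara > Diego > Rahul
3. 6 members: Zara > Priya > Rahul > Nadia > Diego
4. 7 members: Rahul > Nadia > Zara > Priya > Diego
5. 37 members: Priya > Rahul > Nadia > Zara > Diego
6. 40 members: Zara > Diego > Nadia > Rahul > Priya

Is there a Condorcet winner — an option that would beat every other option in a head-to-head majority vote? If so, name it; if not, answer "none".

Nadia vs Rahul: 87–50 for Nadia.
Nadia vs Priya: 69–68 for Nadia.
Nadia vs Zara: 91–46 for Nadia.
Nadia vs Diego: 97–40 for Nadia.
Nadia beats every other option head-to-head.

Nadia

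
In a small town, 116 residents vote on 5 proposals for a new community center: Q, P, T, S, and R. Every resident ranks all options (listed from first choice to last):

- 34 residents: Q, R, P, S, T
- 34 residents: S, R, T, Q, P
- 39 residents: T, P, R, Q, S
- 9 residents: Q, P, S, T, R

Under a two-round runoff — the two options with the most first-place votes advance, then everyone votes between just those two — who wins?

Round 1 first-place votes: Q 43, P 0, T 39, S 34, R 0.
Q and T advance.
Runoff: Q is preferred to T by 43 voters; T by 73.
T wins the runoff.

T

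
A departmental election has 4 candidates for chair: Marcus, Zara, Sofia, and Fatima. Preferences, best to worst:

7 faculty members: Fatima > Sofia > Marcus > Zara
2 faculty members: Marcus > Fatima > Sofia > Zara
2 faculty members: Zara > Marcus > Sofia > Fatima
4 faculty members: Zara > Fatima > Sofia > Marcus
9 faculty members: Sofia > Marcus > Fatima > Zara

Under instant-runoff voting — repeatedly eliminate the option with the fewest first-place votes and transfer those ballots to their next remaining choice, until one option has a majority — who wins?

Fatima

Round 1: Marcus 2, Zara 6, Sofia 9, Fatima 7. Eliminate Marcus.
Round 2: Zara 6, Sofia 9, Fatima 9. Eliminate Zara.
Round 3: Sofia 11, Fatima 13. Fatima has a majority.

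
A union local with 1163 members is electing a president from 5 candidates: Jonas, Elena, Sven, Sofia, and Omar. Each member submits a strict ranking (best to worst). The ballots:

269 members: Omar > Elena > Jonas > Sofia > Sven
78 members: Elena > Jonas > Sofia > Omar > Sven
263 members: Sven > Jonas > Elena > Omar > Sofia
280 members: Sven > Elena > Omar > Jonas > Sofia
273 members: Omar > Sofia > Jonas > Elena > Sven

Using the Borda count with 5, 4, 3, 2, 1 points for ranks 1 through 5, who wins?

Jonas: 269·3 + 78·4 + 263·4 + 280·2 + 273·3 = 3550
Elena: 269·4 + 78·5 + 263·3 + 280·4 + 273·2 = 3921
Sven: 269·1 + 78·1 + 263·5 + 280·5 + 273·1 = 3335
Sofia: 269·2 + 78·3 + 263·1 + 280·1 + 273·4 = 2407
Omar: 269·5 + 78·2 + 263·2 + 280·3 + 273·5 = 4232
Omar has the highest Borda score (4232).

Omar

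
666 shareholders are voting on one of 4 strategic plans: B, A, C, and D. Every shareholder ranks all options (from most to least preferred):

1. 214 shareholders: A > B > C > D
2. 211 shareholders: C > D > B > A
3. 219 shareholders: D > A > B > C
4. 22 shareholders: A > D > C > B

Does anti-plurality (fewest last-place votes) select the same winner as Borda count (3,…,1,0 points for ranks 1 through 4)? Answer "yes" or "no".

Anti-plurality — last-place votes: B 22, A 211, C 219, D 214. Winner: B.
Borda — scores: B 858, A 1146, C 869, D 1123. Winner: A.
The two methods disagree.

no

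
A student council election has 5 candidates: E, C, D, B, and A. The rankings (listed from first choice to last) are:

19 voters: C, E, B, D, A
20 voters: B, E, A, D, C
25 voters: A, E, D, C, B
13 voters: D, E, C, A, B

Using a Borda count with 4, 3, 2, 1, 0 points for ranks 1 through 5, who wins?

E: 19·3 + 20·3 + 25·3 + 13·3 = 231
C: 19·4 + 20·0 + 25·1 + 13·2 = 127
D: 19·1 + 20·1 + 25·2 + 13·4 = 141
B: 19·2 + 20·4 + 25·0 + 13·0 = 118
A: 19·0 + 20·2 + 25·4 + 13·1 = 153
E has the highest Borda score (231).

E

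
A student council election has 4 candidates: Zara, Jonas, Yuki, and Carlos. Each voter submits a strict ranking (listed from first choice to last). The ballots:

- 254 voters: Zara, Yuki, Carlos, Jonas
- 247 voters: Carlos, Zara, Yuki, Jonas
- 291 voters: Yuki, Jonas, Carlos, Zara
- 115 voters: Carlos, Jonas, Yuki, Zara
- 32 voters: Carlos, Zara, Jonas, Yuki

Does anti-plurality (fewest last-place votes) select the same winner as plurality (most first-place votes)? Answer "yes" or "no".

Anti-plurality — last-place votes: Zara 406, Jonas 501, Yuki 32, Carlos 0. Winner: Carlos.
Plurality — first-place votes: Zara 254, Jonas 0, Yuki 291, Carlos 394. Winner: Carlos.
The two methods agree.

yes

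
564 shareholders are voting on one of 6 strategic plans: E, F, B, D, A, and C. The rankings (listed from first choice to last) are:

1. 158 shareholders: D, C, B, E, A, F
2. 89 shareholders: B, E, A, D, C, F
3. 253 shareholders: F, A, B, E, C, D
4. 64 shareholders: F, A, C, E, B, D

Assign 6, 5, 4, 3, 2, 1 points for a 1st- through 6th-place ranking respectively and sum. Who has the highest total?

E: 158·3 + 89·5 + 253·3 + 64·3 = 1870
F: 158·1 + 89·1 + 253·6 + 64·6 = 2149
B: 158·4 + 89·6 + 253·4 + 64·2 = 2306
D: 158·6 + 89·3 + 253·1 + 64·1 = 1532
A: 158·2 + 89·4 + 253·5 + 64·5 = 2257
C: 158·5 + 89·2 + 253·2 + 64·4 = 1730
B has the highest Borda score (2306).

B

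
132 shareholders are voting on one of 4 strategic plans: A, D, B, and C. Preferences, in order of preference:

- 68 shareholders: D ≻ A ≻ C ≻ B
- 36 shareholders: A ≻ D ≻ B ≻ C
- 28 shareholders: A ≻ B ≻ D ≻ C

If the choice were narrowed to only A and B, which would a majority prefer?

Voters preferring A to B: 132; preferring B to A: 0.
A wins the head-to-head.

A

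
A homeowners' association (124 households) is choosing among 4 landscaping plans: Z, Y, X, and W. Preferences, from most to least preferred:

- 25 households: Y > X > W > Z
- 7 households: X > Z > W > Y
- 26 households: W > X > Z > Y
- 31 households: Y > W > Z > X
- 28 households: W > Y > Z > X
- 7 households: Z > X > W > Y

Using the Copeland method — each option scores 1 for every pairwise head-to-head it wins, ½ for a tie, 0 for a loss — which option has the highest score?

W

Z: beats X; loses to Y and W → score 1.
Y: beats Z and X; loses to W → score 2.
X: loses to Z, Y, and W → score 0.
W: beats Z, Y, and X → score 3.
W has the best pairwise record.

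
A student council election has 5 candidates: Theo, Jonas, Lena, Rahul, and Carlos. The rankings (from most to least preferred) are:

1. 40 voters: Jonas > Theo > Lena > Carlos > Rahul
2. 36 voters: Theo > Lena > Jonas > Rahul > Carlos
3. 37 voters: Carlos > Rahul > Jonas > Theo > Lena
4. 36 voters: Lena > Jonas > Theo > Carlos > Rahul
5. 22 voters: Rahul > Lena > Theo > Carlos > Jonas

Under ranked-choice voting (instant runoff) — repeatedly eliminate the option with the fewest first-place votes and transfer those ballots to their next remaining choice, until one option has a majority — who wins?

Round 1: Theo 36, Jonas 40, Lena 36, Rahul 22, Carlos 37. Eliminate Rahul.
Round 2: Theo 36, Jonas 40, Lena 58, Carlos 37. Eliminate Theo.
Round 3: Jonas 40, Lena 94, Carlos 37. Lena has a majority.

Lena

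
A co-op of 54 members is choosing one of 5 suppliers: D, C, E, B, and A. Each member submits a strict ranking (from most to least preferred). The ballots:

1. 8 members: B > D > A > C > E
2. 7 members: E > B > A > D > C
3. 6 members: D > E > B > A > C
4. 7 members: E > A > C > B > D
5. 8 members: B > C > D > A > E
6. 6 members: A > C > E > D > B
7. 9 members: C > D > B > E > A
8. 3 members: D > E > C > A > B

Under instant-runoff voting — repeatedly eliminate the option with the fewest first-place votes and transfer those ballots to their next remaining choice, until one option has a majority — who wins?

E

Round 1: D 9, C 9, E 14, B 16, A 6. Eliminate A.
Round 2: D 9, C 15, E 14, B 16. Eliminate D.
Round 3: C 15, E 23, B 16. Eliminate C.
Round 4: E 29, B 25. E has a majority.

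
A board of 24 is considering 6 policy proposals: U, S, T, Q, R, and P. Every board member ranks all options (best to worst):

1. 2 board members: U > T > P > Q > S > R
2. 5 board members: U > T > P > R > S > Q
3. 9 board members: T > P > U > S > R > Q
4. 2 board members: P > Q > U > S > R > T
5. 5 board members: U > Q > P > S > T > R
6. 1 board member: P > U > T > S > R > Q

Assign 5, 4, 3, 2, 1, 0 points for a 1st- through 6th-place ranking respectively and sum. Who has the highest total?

U: 2·5 + 5·5 + 9·3 + 2·3 + 5·5 + 1·4 = 97
S: 2·1 + 5·1 + 9·2 + 2·2 + 5·2 + 1·2 = 41
T: 2·4 + 5·4 + 9·5 + 2·0 + 5·1 + 1·3 = 81
Q: 2·2 + 5·0 + 9·0 + 2·4 + 5·4 + 1·0 = 32
R: 2·0 + 5·2 + 9·1 + 2·1 + 5·0 + 1·1 = 22
P: 2·3 + 5·3 + 9·4 + 2·5 + 5·3 + 1·5 = 87
U has the highest Borda score (97).

U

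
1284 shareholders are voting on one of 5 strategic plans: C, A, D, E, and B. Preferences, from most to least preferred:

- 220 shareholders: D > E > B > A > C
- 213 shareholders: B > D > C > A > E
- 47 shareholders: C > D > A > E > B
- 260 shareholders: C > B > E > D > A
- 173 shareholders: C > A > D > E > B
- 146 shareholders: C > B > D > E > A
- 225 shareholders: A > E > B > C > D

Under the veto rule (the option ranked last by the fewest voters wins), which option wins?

Last-place votes: C 220, A 406, D 225, E 213, B 220.
E is ranked last by the fewest voters, so E wins.

E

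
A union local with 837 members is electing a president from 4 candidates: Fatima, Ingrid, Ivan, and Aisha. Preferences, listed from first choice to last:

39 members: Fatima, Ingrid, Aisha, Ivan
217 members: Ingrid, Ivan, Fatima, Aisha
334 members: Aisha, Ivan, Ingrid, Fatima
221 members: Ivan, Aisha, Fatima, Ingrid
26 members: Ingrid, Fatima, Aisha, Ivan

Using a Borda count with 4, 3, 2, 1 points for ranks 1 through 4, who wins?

Fatima: 39·4 + 217·2 + 334·1 + 221·2 + 26·3 = 1444
Ingrid: 39·3 + 217·4 + 334·2 + 221·1 + 26·4 = 1978
Ivan: 39·1 + 217·3 + 334·3 + 221·4 + 26·1 = 2602
Aisha: 39·2 + 217·1 + 334·4 + 221·3 + 26·2 = 2346
Ivan has the highest Borda score (2602).

Ivan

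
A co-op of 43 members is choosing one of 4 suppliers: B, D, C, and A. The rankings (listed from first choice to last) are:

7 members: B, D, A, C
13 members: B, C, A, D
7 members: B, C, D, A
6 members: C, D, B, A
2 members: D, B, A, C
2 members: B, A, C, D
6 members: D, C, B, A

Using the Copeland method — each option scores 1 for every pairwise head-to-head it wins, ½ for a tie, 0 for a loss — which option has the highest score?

B

B: beats D, C, and A → score 3.
D: beats A; loses to B and C → score 1.
C: beats D and A; loses to B → score 2.
A: loses to B, D, and C → score 0.
B has the best pairwise record.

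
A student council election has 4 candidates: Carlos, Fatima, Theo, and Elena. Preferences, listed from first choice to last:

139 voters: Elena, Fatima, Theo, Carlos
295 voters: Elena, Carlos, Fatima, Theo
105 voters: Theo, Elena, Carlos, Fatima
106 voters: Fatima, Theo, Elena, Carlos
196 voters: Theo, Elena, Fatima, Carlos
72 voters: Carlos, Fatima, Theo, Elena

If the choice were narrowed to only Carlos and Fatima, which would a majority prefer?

Voters preferring Carlos to Fatima: 472; preferring Fatima to Carlos: 441.
Carlos wins the head-to-head.

Carlos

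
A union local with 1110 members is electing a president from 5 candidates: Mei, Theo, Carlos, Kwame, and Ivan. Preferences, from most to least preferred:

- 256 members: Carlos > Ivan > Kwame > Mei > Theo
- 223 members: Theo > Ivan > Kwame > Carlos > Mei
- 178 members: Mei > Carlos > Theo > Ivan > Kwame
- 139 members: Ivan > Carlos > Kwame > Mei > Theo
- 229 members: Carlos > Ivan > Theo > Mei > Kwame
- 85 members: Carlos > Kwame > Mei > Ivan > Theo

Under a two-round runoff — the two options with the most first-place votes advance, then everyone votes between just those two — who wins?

Carlos

Round 1 first-place votes: Mei 178, Theo 223, Carlos 570, Kwame 0, Ivan 139.
Carlos and Theo advance.
Runoff: Carlos is preferred to Theo by 887 voters; Theo by 223.
Carlos wins the runoff.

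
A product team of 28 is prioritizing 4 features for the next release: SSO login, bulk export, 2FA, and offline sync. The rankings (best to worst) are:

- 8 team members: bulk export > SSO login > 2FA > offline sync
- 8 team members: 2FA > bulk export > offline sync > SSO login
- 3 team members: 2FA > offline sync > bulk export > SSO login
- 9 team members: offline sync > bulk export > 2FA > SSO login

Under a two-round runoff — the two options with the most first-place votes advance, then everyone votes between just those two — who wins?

Round 1 first-place votes: SSO login 0, bulk export 8, 2FA 11, offline sync 9.
2FA and offline sync advance.
Runoff: 2FA is preferred to offline sync by 19 voters; offline sync by 9.
2FA wins the runoff.

2FA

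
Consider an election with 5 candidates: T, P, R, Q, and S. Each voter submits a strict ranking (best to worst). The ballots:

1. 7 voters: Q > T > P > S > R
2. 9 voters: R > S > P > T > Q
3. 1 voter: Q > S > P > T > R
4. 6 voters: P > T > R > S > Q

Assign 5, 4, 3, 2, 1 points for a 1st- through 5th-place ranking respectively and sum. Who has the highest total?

P

T: 7·4 + 9·2 + 1·2 + 6·4 = 72
P: 7·3 + 9·3 + 1·3 + 6·5 = 81
R: 7·1 + 9·5 + 1·1 + 6·3 = 71
Q: 7·5 + 9·1 + 1·5 + 6·1 = 55
S: 7·2 + 9·4 + 1·4 + 6·2 = 66
P has the highest Borda score (81).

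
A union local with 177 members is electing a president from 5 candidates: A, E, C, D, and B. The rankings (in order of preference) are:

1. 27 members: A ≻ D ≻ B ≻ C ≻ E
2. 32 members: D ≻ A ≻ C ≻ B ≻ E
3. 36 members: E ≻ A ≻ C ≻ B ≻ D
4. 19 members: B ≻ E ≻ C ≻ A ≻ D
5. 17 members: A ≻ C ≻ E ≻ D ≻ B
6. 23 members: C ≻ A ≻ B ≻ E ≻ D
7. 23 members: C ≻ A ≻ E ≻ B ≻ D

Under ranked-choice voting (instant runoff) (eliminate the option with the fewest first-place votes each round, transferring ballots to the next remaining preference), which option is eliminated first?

Round 1: A 44, E 36, C 46, D 32, B 19. Eliminate B.

B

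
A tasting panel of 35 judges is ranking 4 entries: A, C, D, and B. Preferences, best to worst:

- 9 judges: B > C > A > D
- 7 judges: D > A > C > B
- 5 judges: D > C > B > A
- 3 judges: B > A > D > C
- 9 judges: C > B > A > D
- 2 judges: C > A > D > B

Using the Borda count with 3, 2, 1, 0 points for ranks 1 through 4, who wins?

C

A: 9·1 + 7·2 + 5·0 + 3·2 + 9·1 + 2·2 = 42
C: 9·2 + 7·1 + 5·2 + 3·0 + 9·3 + 2·3 = 68
D: 9·0 + 7·3 + 5·3 + 3·1 + 9·0 + 2·1 = 41
B: 9·3 + 7·0 + 5·1 + 3·3 + 9·2 + 2·0 = 59
C has the highest Borda score (68).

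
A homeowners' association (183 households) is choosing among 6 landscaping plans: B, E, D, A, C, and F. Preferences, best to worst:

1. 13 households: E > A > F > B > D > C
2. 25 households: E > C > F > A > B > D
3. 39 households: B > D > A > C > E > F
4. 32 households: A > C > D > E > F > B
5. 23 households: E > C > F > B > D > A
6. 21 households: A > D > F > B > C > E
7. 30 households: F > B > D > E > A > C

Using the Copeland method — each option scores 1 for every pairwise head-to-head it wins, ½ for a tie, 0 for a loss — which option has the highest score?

B: beats D, A, and C; loses to E and F → score 3.
E: beats B and F; loses to D, A, and C → score 2.
D: beats E, A, C, and F; loses to B → score 4.
A: beats E, C, and F; loses to B and D → score 3.
C: beats E and F; loses to B, D, and A → score 2.
F: beats B; loses to E, D, A, and C → score 1.
D has the best pairwise record.

D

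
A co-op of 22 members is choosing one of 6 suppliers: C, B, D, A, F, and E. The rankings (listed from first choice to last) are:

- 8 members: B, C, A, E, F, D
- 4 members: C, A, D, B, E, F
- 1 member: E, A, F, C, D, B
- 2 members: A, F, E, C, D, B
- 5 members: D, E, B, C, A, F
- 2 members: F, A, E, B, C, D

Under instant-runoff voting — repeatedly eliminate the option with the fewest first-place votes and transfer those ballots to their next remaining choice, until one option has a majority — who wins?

B

Round 1: C 4, B 8, D 5, A 2, F 2, E 1. Eliminate E.
Round 2: C 4, B 8, D 5, A 3, F 2. Eliminate F.
Round 3: C 4, B 8, D 5, A 5. Eliminate C.
Round 4: B 8, D 5, A 9. Eliminate D.
Round 5: B 13, A 9. B has a majority.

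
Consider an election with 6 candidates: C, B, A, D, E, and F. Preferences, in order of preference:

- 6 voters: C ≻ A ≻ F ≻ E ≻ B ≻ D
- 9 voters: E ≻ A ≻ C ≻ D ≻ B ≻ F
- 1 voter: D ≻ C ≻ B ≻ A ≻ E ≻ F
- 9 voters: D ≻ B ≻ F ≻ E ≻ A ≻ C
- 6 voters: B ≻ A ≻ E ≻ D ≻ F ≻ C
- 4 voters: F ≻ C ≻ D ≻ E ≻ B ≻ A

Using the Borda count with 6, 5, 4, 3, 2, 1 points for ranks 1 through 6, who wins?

C: 6·6 + 9·4 + 1·5 + 9·1 + 6·1 + 4·5 = 112
B: 6·2 + 9·2 + 1·4 + 9·5 + 6·6 + 4·2 = 123
A: 6·5 + 9·5 + 1·3 + 9·2 + 6·5 + 4·1 = 130
D: 6·1 + 9·3 + 1·6 + 9·6 + 6·3 + 4·4 = 127
E: 6·3 + 9·6 + 1·2 + 9·3 + 6·4 + 4·3 = 137
F: 6·4 + 9·1 + 1·1 + 9·4 + 6·2 + 4·6 = 106
E has the highest Borda score (137).

E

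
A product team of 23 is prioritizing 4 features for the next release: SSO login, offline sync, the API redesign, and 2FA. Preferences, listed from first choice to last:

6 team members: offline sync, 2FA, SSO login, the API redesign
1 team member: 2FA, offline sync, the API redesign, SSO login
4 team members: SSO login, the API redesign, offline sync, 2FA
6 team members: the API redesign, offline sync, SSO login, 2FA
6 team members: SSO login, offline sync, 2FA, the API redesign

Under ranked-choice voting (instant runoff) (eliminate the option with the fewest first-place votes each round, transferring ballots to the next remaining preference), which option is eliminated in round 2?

Round 1: SSO login 10, offline sync 6, the API redesign 6, 2FA 1. Eliminate 2FA.
Round 2: SSO login 10, offline sync 7, the API redesign 6. Eliminate the API redesign.

the API redesign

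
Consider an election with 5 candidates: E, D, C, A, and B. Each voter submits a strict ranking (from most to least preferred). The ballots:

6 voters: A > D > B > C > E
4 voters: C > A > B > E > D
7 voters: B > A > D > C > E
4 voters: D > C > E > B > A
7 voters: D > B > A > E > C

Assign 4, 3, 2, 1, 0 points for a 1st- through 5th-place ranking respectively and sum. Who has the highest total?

E: 6·0 + 4·1 + 7·0 + 4·2 + 7·1 = 19
D: 6·3 + 4·0 + 7·2 + 4·4 + 7·4 = 76
C: 6·1 + 4·4 + 7·1 + 4·3 + 7·0 = 41
A: 6·4 + 4·3 + 7·3 + 4·0 + 7·2 = 71
B: 6·2 + 4·2 + 7·4 + 4·1 + 7·3 = 73
D has the highest Borda score (76).

D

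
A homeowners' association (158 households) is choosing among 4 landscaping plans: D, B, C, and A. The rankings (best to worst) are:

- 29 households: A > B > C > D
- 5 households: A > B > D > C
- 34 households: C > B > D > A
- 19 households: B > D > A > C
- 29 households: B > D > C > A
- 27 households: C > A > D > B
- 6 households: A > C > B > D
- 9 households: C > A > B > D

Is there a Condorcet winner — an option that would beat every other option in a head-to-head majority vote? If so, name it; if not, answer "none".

B vs D: 131–27 for B.
B vs C: 82–76 for B.
B vs A: 82–76 for B.
B beats every other option head-to-head.

B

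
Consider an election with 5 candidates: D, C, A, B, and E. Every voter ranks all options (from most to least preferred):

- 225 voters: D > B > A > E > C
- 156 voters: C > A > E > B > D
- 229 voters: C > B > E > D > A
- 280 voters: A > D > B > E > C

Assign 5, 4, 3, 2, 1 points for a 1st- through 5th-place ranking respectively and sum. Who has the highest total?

B

D: 225·5 + 156·1 + 229·2 + 280·4 = 2859
C: 225·1 + 156·5 + 229·5 + 280·1 = 2430
A: 225·3 + 156·4 + 229·1 + 280·5 = 2928
B: 225·4 + 156·2 + 229·4 + 280·3 = 2968
E: 225·2 + 156·3 + 229·3 + 280·2 = 2165
B has the highest Borda score (2968).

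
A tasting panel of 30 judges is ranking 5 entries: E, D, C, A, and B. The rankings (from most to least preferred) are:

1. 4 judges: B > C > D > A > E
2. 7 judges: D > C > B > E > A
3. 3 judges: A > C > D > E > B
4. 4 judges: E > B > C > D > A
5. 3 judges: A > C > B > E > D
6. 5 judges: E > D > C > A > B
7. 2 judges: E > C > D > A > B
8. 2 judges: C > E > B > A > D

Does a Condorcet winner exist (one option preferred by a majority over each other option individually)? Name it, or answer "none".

C

C vs E: 19–11 for C.
C vs D: 18–12 for C.
C vs A: 24–6 for C.
C vs B: 22–8 for C.
C beats every other option head-to-head.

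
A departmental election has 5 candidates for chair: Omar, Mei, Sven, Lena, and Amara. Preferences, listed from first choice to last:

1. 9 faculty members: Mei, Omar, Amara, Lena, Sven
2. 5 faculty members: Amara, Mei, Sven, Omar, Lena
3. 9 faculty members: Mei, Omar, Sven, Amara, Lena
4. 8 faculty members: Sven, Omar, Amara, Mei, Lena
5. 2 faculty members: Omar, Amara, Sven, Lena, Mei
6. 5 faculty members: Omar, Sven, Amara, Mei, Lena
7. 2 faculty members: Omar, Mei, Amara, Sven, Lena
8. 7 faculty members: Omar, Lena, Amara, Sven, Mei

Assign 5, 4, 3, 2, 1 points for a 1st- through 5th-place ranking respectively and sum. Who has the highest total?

Omar

Omar: 9·4 + 5·2 + 9·4 + 8·4 + 2·5 + 5·5 + 2·5 + 7·5 = 194
Mei: 9·5 + 5·4 + 9·5 + 8·2 + 2·1 + 5·2 + 2·4 + 7·1 = 153
Sven: 9·1 + 5·3 + 9·3 + 8·5 + 2·3 + 5·4 + 2·2 + 7·2 = 135
Lena: 9·2 + 5·1 + 9·1 + 8·1 + 2·2 + 5·1 + 2·1 + 7·4 = 79
Amara: 9·3 + 5·5 + 9·2 + 8·3 + 2·4 + 5·3 + 2·3 + 7·3 = 144
Omar has the highest Borda score (194).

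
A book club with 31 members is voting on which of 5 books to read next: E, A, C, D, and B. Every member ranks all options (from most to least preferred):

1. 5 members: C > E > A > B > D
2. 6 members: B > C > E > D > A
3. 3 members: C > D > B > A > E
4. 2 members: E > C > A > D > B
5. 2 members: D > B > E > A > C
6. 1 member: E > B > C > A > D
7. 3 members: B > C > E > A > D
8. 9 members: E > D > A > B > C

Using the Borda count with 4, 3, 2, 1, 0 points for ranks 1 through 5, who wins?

E: 5·3 + 6·2 + 3·0 + 2·4 + 2·2 + 1·4 + 3·2 + 9·4 = 85
A: 5·2 + 6·0 + 3·1 + 2·2 + 2·1 + 1·1 + 3·1 + 9·2 = 41
C: 5·4 + 6·3 + 3·4 + 2·3 + 2·0 + 1·2 + 3·3 + 9·0 = 67
D: 5·0 + 6·1 + 3·3 + 2·1 + 2·4 + 1·0 + 3·0 + 9·3 = 52
B: 5·1 + 6·4 + 3·2 + 2·0 + 2·3 + 1·3 + 3·4 + 9·1 = 65
E has the highest Borda score (85).

E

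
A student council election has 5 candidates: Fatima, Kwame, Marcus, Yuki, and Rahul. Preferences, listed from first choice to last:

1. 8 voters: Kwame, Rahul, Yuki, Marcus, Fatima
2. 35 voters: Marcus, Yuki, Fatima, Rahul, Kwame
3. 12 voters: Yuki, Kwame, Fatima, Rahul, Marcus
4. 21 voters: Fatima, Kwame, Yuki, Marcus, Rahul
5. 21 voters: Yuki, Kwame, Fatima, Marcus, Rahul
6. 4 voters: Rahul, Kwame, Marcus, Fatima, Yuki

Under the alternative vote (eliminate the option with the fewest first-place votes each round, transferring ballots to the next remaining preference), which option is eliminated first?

Round 1: Fatima 21, Kwame 8, Marcus 35, Yuki 33, Rahul 4. Eliminate Rahul.

Rahul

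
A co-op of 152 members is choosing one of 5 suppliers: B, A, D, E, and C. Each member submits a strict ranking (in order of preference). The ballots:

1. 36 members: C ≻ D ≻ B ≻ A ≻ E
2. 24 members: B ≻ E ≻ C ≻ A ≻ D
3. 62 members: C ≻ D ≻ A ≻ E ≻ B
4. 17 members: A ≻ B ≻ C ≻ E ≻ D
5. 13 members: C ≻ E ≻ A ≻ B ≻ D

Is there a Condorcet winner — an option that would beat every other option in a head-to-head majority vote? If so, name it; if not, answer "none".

C

C vs B: 111–41 for C.
C vs A: 135–17 for C.
C vs D: 152–0 for C.
C vs E: 128–24 for C.
C beats every other option head-to-head.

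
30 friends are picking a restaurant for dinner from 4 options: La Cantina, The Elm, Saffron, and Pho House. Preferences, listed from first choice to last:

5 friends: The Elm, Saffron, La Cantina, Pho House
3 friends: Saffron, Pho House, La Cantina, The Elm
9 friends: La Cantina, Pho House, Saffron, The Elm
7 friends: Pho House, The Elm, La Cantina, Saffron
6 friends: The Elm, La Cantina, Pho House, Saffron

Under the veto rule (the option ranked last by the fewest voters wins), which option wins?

Last-place votes: La Cantina 0, The Elm 12, Saffron 13, Pho House 5.
La Cantina is ranked last by the fewest voters, so La Cantina wins.

La Cantina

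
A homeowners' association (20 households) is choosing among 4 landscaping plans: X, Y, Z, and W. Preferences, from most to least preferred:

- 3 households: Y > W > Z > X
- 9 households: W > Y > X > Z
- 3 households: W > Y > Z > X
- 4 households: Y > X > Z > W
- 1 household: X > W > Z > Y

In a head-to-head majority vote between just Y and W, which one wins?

Voters preferring Y to W: 7; preferring W to Y: 13.
W wins the head-to-head.

W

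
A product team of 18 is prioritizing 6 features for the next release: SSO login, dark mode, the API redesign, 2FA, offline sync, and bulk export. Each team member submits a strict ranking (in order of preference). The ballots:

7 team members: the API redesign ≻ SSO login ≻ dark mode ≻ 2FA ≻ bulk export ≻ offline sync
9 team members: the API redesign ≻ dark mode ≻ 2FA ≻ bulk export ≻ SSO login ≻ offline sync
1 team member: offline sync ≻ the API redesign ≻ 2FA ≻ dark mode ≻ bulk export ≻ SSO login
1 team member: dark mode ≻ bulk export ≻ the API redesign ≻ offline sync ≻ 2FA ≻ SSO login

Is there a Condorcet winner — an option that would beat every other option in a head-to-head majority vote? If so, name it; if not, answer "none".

the API redesign

the API redesign vs SSO login: 18–0 for the API redesign.
the API redesign vs dark mode: 17–1 for the API redesign.
the API redesign vs 2FA: 18–0 for the API redesign.
the API redesign vs offline sync: 17–1 for the API redesign.
the API redesign vs bulk export: 17–1 for the API redesign.
the API redesign beats every other option head-to-head.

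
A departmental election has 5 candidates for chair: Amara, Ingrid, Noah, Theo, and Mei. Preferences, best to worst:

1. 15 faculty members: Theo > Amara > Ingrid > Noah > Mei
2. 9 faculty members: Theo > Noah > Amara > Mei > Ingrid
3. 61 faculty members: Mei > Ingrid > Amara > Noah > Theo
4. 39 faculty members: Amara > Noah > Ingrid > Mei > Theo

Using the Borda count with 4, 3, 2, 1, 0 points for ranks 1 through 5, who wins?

Amara: 15·3 + 9·2 + 61·2 + 39·4 = 341
Ingrid: 15·2 + 9·0 + 61·3 + 39·2 = 291
Noah: 15·1 + 9·3 + 61·1 + 39·3 = 220
Theo: 15·4 + 9·4 + 61·0 + 39·0 = 96
Mei: 15·0 + 9·1 + 61·4 + 39·1 = 292
Amara has the highest Borda score (341).

Amara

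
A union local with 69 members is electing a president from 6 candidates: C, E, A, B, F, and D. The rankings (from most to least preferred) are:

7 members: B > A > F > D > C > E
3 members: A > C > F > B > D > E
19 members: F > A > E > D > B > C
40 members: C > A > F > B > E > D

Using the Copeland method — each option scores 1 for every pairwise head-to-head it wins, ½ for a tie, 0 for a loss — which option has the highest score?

C

C: beats E, A, B, F, and D → score 5.
E: beats D; loses to C, A, B, and F → score 1.
A: beats E, B, F, and D; loses to C → score 4.
B: beats E and D; loses to C, A, and F → score 2.
F: beats E, B, and D; loses to C and A → score 3.
D: loses to C, E, A, B, and F → score 0.
C has the best pairwise record.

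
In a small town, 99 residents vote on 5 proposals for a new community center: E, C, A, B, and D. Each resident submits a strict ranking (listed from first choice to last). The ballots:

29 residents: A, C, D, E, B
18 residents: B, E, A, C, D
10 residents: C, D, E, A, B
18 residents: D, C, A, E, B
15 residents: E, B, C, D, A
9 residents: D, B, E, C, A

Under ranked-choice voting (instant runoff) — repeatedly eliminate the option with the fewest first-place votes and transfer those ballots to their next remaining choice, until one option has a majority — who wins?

D

Round 1: E 15, C 10, A 29, B 18, D 27. Eliminate C.
Round 2: E 15, A 29, B 18, D 37. Eliminate E.
Round 3: A 29, B 33, D 37. Eliminate A.
Round 4: B 33, D 66. D has a majority.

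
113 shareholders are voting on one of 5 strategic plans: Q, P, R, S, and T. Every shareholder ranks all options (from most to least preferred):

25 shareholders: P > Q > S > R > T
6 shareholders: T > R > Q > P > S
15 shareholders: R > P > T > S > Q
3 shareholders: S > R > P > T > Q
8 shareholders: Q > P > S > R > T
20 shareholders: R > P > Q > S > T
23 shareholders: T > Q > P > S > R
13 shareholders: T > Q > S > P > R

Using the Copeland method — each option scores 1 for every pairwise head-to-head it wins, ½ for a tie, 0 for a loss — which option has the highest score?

P

Q: beats R and S; loses to P and T → score 2.
P: beats Q, R, S, and T → score 4.
R: beats T; loses to Q, P, and S → score 1.
S: beats R; loses to Q, P, and T → score 1.
T: beats Q and S; loses to P and R → score 2.
P has the best pairwise record.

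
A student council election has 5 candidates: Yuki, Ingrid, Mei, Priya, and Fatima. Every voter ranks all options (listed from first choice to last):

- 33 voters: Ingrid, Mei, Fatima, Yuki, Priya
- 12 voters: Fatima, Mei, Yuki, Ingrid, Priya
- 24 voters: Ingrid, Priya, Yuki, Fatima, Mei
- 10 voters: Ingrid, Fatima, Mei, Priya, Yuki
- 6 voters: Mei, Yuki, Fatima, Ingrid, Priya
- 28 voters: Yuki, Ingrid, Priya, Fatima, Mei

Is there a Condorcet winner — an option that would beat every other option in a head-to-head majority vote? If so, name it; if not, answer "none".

Ingrid vs Yuki: 67–46 for Ingrid.
Ingrid vs Mei: 95–18 for Ingrid.
Ingrid vs Priya: 113–0 for Ingrid.
Ingrid vs Fatima: 95–18 for Ingrid.
Ingrid beats every other option head-to-head.

Ingrid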